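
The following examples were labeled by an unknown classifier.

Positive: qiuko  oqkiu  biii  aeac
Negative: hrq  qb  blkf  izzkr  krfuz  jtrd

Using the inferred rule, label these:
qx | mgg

A rule that fits every label: has ≥ 2 vowels — true of each 'Positive' example, false of each 'Negative' one.
qx: 0 vowels, fails the rule → Negative.
mgg: 0 vowels, fails the rule → Negative.

Negative, Negative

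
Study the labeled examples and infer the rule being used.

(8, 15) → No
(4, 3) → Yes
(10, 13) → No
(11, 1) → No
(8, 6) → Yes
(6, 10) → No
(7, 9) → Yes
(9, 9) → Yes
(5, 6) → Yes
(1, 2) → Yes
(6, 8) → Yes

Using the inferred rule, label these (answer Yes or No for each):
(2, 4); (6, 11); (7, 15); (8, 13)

Yes, No, No, No

One predicate separates the groups cleanly: max ≤ 9.
(2, 4) — max 4, hence Yes.
(6, 11) — max 11, hence No.
(7, 15) — max 15, hence No.
(8, 13) — max 13, hence No.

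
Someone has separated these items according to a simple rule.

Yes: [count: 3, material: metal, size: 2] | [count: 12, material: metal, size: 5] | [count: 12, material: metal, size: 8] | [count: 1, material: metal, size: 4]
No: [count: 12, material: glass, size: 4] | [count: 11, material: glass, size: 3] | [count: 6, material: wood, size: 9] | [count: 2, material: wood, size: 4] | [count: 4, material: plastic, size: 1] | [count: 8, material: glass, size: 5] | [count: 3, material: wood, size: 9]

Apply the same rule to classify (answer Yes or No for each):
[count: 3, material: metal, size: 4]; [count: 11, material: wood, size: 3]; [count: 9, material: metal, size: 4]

The simplest hypothesis consistent with all the labels is: material is metal.
[count: 3, material: metal, size: 4]: Yes (material is metal).
[count: 11, material: wood, size: 3]: No (material is wood).
[count: 9, material: metal, size: 4]: Yes (material is metal).

Yes, No, Yes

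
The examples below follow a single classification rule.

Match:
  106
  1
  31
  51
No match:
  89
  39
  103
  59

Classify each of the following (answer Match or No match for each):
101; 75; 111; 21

Match, No match, Match, Match

A rule that fits every label: ≡ 1 (mod 5) — true of each 'Match' example, false of each 'No match' one.
101 — 101 mod 5 = 1, hence Match. 75 — 75 mod 5 = 0, hence No match. 111 — 111 mod 5 = 1, hence Match. 21 — 21 mod 5 = 1, hence Match.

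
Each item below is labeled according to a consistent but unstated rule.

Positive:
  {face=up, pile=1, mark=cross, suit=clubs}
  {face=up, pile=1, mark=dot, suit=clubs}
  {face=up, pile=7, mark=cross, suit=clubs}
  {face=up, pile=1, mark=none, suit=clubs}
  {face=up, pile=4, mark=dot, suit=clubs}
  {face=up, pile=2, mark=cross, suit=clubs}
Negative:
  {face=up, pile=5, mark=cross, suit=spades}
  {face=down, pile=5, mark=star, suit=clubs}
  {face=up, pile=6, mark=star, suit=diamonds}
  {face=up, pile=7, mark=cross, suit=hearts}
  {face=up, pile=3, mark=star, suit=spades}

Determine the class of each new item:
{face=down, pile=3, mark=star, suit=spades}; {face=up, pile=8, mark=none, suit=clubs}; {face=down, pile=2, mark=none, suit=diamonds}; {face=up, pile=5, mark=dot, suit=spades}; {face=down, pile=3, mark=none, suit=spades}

Negative, Positive, Negative, Negative, Negative

The pattern is that an item is 'Positive' exactly when: face is up AND suit is clubs.
{face=down, pile=3, mark=star, suit=spades}: face is down, suit is spades — lacks this property, so Negative.
{face=up, pile=8, mark=none, suit=clubs}: face is up, suit is clubs — checks out, so Positive.
{face=down, pile=2, mark=none, suit=diamonds}: face is down, suit is diamonds — lacks this property, so Negative.
{face=up, pile=5, mark=dot, suit=spades}: face is up, suit is spades — lacks this property, so Negative.
{face=down, pile=3, mark=none, suit=spades}: face is down, suit is spades — lacks this property, so Negative.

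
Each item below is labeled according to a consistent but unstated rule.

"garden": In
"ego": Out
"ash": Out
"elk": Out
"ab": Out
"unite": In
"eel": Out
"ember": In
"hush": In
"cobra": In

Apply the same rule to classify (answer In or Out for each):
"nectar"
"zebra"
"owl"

The classifier is using: length ≥ 4.
"nectar" — length 6, hence In.
"zebra" — length 5, hence In.
"owl" — length 3, hence Out.

In, In, Out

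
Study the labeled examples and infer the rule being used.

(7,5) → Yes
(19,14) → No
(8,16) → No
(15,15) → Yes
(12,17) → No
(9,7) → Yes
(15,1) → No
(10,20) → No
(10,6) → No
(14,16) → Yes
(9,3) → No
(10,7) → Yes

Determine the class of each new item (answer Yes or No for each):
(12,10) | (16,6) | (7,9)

Yes, No, Yes

The common property of the 'Yes' items is: |first − second| ≤ 3. No 'No' item has it.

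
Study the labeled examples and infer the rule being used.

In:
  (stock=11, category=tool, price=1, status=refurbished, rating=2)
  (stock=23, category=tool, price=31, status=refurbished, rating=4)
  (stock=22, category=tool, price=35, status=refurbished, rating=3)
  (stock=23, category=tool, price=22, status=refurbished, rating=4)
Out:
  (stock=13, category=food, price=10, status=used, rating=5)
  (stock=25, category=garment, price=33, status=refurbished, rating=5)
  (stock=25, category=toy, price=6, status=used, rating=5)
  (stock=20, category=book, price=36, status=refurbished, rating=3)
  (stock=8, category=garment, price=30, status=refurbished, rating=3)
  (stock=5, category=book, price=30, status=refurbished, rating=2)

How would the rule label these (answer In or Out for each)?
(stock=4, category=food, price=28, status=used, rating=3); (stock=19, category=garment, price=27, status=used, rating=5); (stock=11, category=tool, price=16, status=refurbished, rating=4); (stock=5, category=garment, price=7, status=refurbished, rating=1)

A rule that fits every label: category is tool — true of each 'In' example, false of each 'Out' one.
(stock=4, category=food, price=28, status=used, rating=3): Out (category is food). (stock=19, category=garment, price=27, status=used, rating=5): Out (category is garment). (stock=11, category=tool, price=16, status=refurbished, rating=4): In (category is tool). (stock=5, category=garment, price=7, status=refurbished, rating=1): Out (category is garment).

Out, Out, In, Out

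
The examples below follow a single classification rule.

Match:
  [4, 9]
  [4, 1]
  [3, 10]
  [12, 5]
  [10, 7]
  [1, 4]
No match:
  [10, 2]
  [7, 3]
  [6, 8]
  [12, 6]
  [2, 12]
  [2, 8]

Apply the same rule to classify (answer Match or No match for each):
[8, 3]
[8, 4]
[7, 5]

Match, No match, No match

Rule: sum is odd. This holds for each 'Match' example and fails for each 'No match' one.
[8, 3]: 8+3 = 11, satisfies this → Match.
[8, 4]: 8+4 = 12, does not fit → No match.
[7, 5]: 7+5 = 12, does not fit → No match.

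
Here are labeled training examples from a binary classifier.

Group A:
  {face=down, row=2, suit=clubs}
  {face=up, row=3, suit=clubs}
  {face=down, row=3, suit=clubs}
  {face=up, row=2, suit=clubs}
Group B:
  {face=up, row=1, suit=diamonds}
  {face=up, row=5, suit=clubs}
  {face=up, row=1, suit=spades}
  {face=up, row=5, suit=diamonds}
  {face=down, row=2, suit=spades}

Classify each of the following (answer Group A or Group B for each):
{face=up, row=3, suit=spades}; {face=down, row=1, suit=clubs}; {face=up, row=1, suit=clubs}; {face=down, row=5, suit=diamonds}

The classifier is using: suit is clubs AND row ≤ 3.
{face=up, row=3, suit=spades} → suit is spades, row = 3 → Group B.
{face=down, row=1, suit=clubs} → suit is clubs, row = 1 → Group A.
{face=up, row=1, suit=clubs} → suit is clubs, row = 1 → Group A.
{face=down, row=5, suit=diamonds} → suit is diamonds, row = 5 → Group B.

Group B, Group A, Group A, Group B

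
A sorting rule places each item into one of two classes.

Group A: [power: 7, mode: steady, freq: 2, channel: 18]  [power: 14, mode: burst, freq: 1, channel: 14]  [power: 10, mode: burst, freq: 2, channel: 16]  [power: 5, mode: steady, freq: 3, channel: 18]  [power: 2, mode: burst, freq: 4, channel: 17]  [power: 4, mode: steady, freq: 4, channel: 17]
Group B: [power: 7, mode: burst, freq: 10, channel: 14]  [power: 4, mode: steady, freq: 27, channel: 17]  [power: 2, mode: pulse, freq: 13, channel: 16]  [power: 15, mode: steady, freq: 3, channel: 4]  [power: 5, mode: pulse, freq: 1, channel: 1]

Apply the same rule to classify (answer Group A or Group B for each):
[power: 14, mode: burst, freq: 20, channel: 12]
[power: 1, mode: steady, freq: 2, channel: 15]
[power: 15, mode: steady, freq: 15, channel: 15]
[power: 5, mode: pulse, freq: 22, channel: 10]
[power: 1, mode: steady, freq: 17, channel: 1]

Group B, Group A, Group B, Group B, Group B

The classifier is using: freq ≤ 4 AND channel ≥ 14.
Group B: [power: 14, mode: burst, freq: 20, channel: 12], since freq = 20, channel = 12.
Group A: [power: 1, mode: steady, freq: 2, channel: 15], since freq = 2, channel = 15.
Group B: [power: 15, mode: steady, freq: 15, channel: 15], since freq = 15, channel = 15.
Group B: [power: 5, mode: pulse, freq: 22, channel: 10], since freq = 22, channel = 10.
Group B: [power: 1, mode: steady, freq: 17, channel: 1], since freq = 17, channel = 1.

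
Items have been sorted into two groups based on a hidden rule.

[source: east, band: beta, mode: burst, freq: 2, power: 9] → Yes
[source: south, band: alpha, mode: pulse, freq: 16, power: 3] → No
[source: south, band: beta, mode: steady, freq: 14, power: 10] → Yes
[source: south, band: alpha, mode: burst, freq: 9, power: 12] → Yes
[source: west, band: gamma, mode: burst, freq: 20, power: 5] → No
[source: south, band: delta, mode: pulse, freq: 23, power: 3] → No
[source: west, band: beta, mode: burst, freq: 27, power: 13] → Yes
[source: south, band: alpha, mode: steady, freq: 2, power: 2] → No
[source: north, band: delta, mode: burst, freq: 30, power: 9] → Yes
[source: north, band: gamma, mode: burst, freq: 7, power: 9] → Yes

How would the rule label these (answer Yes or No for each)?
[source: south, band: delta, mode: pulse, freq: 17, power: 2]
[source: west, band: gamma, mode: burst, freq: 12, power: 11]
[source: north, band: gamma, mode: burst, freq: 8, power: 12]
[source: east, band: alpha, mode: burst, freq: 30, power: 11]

Rule: power ≥ 9. This holds for each 'Yes' example and fails for each 'No' one.
[source: south, band: delta, mode: pulse, freq: 17, power: 2]: power = 2, doesn't match → No.
[source: west, band: gamma, mode: burst, freq: 12, power: 11]: power = 11, meets the rule → Yes.
[source: north, band: gamma, mode: burst, freq: 8, power: 12]: power = 12, meets the rule → Yes.
[source: east, band: alpha, mode: burst, freq: 30, power: 11]: power = 11, meets the rule → Yes.

No, Yes, Yes, Yes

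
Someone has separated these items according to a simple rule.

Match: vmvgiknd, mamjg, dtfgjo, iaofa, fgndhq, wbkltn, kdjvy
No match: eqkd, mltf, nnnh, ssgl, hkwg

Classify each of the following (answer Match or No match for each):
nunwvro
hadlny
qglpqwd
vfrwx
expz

Match, Match, Match, Match, No match

'Match' ⟺ length ≥ 5.
nunwvro: Match (length 7).
hadlny: Match (length 6).
qglpqwd: Match (length 7).
vfrwx: Match (length 5).
expz: No match (length 4).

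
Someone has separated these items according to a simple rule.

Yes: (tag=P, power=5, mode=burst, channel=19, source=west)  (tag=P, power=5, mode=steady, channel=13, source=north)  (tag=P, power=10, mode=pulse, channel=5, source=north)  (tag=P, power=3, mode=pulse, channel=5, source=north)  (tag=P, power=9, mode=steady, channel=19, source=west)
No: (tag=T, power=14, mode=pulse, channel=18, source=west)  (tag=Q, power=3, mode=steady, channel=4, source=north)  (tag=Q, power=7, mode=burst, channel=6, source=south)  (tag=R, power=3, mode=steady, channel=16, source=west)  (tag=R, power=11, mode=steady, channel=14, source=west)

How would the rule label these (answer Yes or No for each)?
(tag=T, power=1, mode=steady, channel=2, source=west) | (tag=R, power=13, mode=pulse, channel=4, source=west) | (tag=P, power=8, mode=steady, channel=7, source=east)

'Yes' ⟺ tag is P.
(tag=T, power=1, mode=steady, channel=2, source=west): tag is T, lacks this property → No.
(tag=R, power=13, mode=pulse, channel=4, source=west): tag is R, lacks this property → No.
(tag=P, power=8, mode=steady, channel=7, source=east): tag is P, matches → Yes.

No, No, Yes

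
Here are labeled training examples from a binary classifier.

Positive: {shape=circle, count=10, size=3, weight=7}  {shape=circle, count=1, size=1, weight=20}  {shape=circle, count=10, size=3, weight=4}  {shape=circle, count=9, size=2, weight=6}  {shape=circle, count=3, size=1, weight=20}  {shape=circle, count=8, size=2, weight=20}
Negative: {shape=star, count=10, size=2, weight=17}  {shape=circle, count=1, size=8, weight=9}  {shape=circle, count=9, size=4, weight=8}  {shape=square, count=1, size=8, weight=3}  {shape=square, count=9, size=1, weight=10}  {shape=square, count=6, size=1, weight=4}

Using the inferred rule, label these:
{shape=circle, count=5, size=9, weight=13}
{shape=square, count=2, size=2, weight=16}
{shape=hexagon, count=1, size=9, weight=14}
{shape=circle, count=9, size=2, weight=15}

The distinguishing property — shape is circle AND size ≤ 3 — holds for all the 'Positive' cases and none of the 'Negative' cases.
Negative: {shape=circle, count=5, size=9, weight=13}, since shape is circle, size = 9.
Negative: {shape=square, count=2, size=2, weight=16}, since shape is square, size = 2.
Negative: {shape=hexagon, count=1, size=9, weight=14}, since shape is hexagon, size = 9.
Positive: {shape=circle, count=9, size=2, weight=15}, since shape is circle, size = 2.

Negative, Negative, Negative, Positive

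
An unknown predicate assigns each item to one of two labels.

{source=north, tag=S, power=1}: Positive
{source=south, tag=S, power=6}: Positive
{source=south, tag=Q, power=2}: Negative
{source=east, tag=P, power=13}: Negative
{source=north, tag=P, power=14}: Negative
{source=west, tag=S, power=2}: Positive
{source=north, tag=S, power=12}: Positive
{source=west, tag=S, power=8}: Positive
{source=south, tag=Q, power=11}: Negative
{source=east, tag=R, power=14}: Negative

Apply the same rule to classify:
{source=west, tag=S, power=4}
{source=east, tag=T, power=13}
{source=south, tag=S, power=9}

Positive, Negative, Positive

The rule appears to be: tag is S.
{source=west, tag=S, power=4} — tag is S, hence Positive.
{source=east, tag=T, power=13} — tag is T, hence Negative.
{source=south, tag=S, power=9} — tag is S, hence Positive.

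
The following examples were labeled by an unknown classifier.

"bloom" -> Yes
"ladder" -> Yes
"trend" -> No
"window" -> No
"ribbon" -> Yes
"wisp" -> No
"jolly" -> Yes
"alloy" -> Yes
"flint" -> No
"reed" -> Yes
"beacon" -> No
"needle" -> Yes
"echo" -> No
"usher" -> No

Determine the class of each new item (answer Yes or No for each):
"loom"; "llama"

Yes, Yes

The common property of the 'Yes' items is: has a double letter. No 'No' item has it.
"loom": Yes ('oo' doubled).
"llama": Yes ('ll' doubled).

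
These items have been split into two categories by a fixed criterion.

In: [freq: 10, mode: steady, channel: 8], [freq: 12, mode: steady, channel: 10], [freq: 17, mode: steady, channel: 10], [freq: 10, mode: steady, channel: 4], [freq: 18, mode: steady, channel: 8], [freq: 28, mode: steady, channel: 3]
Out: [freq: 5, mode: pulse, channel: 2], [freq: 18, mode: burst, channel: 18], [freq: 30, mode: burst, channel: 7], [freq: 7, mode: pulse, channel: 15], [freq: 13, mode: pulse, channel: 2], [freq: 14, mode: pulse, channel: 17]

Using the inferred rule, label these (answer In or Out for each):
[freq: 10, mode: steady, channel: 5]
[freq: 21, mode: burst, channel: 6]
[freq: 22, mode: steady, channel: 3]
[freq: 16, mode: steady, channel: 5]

The common property of the 'In' items is: mode is steady. No 'Out' item has it.
[freq: 10, mode: steady, channel: 5]: mode is steady — meets the rule, so In.
[freq: 21, mode: burst, channel: 6]: mode is burst — doesn't qualify, so Out.
[freq: 22, mode: steady, channel: 3]: mode is steady — meets the rule, so In.
[freq: 16, mode: steady, channel: 5]: mode is steady — meets the rule, so In.

In, Out, In, In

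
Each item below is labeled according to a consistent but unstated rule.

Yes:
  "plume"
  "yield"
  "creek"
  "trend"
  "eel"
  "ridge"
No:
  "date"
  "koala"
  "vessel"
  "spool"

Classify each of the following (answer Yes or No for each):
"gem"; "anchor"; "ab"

The classifier is using: odd length AND contains 'e'.
"gem" → length 3, has 'e' → Yes.
"anchor" → length 6, no 'e' → No.
"ab" → length 2, no 'e' → No.

Yes, No, No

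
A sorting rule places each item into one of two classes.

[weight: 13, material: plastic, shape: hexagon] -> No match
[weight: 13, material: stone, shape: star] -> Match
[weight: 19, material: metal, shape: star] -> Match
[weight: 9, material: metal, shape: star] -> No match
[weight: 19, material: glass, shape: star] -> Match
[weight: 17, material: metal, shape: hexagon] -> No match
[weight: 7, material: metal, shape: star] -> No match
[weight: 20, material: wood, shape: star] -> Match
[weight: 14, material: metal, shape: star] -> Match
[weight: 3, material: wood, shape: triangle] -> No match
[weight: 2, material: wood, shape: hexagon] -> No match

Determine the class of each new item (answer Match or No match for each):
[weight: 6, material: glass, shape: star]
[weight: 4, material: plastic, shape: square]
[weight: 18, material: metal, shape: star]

The rule appears to be: shape is star AND weight ≥ 13.
[weight: 6, material: glass, shape: star] → shape is star, weight = 6 → No match. [weight: 4, material: plastic, shape: square] → shape is square, weight = 4 → No match. [weight: 18, material: metal, shape: star] → shape is star, weight = 18 → Match.

No match, No match, Match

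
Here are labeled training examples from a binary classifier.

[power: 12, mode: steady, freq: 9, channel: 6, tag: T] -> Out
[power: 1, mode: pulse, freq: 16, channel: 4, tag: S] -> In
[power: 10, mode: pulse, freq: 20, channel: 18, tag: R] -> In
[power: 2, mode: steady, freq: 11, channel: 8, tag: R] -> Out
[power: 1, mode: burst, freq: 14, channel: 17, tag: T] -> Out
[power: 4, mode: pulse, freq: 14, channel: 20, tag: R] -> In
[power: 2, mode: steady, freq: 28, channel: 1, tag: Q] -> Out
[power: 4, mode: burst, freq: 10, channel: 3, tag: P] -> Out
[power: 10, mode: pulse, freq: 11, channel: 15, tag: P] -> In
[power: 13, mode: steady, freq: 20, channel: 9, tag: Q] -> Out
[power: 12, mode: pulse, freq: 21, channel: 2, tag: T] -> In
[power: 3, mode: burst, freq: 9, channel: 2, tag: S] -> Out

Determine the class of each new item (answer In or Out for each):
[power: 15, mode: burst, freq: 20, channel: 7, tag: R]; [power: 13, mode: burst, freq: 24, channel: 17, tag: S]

Out, Out

All 'In' examples share one property — mode is pulse — and every 'Out' example lacks it.
[power: 15, mode: burst, freq: 20, channel: 7, tag: R] → mode is burst → Out. [power: 13, mode: burst, freq: 24, channel: 17, tag: S] → mode is burst → Out.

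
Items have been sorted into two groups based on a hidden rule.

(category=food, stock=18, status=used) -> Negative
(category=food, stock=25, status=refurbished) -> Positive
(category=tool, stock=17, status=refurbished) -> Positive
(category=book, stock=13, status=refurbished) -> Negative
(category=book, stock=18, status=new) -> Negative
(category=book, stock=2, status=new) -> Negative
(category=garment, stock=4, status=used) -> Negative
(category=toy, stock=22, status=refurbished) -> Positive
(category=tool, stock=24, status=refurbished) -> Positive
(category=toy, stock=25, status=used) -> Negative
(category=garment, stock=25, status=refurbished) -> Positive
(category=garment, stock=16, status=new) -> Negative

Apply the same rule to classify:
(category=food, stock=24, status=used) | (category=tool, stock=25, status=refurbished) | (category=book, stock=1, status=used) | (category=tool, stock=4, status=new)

Negative, Positive, Negative, Negative

The distinguishing property — status is refurbished AND stock ≥ 16 — holds for all the 'Positive' cases and none of the 'Negative' cases.
Negative: (category=food, stock=24, status=used), since status is used, stock = 24.
Positive: (category=tool, stock=25, status=refurbished), since status is refurbished, stock = 25.
Negative: (category=book, stock=1, status=used), since status is used, stock = 1.
Negative: (category=tool, stock=4, status=new), since status is new, stock = 4.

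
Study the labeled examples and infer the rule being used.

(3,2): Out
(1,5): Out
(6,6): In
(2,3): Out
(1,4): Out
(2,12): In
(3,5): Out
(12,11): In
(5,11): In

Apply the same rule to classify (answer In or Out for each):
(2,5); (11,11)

The pattern is that an item is 'In' exactly when: sum ≥ 12.
(2,5) — 2+5 = 7, hence Out.
(11,11) — 11+11 = 22, hence In.

Out, In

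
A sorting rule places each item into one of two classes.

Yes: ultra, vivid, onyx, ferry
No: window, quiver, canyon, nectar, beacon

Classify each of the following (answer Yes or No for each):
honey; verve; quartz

Yes, Yes, No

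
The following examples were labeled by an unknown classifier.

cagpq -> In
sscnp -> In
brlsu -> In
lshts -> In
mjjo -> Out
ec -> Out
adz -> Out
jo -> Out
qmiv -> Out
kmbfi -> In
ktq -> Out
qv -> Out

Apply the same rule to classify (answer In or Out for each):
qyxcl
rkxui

In, In

Checking candidate rules against both groups, what survives is: length 5.
qyxcl: length 5 — meets the rule, so In.
rkxui: length 5 — meets the rule, so In.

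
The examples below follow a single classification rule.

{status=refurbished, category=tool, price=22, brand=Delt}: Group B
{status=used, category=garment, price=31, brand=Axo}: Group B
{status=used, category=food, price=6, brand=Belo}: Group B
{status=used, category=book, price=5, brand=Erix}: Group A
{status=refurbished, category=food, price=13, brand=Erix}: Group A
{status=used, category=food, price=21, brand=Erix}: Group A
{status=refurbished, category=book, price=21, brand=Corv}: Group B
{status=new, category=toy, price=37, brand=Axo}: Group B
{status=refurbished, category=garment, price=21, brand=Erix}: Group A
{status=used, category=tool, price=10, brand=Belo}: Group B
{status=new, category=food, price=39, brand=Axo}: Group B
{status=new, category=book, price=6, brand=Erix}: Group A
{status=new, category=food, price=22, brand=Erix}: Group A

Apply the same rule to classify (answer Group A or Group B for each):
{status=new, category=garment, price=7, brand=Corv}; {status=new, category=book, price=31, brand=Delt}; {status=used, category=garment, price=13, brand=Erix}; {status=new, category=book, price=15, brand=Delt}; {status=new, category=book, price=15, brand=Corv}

Group B, Group B, Group A, Group B, Group B

The rule appears to be: brand is Erix.
{status=new, category=garment, price=7, brand=Corv}: brand is Corv — doesn't qualify, so Group B.
{status=new, category=book, price=31, brand=Delt}: brand is Delt — doesn't qualify, so Group B.
{status=used, category=garment, price=13, brand=Erix}: brand is Erix — passes, so Group A.
{status=new, category=book, price=15, brand=Delt}: brand is Delt — doesn't qualify, so Group B.
{status=new, category=book, price=15, brand=Corv}: brand is Corv — doesn't qualify, so Group B.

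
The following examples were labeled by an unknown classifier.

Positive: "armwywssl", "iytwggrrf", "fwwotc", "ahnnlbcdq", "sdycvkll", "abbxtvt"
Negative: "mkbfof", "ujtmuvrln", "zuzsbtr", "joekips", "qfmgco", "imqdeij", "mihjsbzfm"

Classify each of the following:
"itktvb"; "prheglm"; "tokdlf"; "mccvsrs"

The classifier is using: has a double letter.
"itktvb" → no doubled letter → Negative.
"prheglm" → no doubled letter → Negative.
"tokdlf" → no doubled letter → Negative.
"mccvsrs" → 'cc' doubled → Positive.

Negative, Negative, Negative, Positive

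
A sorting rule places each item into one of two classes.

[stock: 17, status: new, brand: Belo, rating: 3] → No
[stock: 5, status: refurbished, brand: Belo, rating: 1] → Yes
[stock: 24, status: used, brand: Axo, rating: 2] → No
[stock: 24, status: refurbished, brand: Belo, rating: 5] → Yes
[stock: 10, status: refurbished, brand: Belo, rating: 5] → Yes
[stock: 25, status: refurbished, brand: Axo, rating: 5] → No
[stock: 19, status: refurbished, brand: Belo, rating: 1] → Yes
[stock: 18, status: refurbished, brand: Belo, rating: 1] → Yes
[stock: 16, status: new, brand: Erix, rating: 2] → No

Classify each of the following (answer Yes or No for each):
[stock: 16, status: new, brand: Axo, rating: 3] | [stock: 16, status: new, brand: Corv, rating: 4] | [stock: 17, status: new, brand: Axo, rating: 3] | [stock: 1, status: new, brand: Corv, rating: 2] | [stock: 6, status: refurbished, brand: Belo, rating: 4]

No, No, No, No, Yes

'Yes' ⟺ status is refurbished AND brand is Belo.
[stock: 16, status: new, brand: Axo, rating: 3]: status is new, brand is Axo — does not satisfy this, so No.
[stock: 16, status: new, brand: Corv, rating: 4]: status is new, brand is Corv — does not satisfy this, so No.
[stock: 17, status: new, brand: Axo, rating: 3]: status is new, brand is Axo — does not satisfy this, so No.
[stock: 1, status: new, brand: Corv, rating: 2]: status is new, brand is Corv — does not satisfy this, so No.
[stock: 6, status: refurbished, brand: Belo, rating: 4]: status is refurbished, brand is Belo — satisfies this, so Yes.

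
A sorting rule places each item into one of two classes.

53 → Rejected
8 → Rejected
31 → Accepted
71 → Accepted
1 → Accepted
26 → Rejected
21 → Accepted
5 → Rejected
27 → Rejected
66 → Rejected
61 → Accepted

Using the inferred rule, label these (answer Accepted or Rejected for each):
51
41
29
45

Accepted, Accepted, Rejected, Rejected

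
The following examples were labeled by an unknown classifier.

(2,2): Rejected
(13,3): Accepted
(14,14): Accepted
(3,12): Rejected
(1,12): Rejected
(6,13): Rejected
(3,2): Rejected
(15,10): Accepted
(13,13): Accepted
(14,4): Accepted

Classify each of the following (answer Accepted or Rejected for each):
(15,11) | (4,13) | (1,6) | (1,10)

The common property of the 'Accepted' items is: first ≥ 10. No 'Rejected' item has it.

Accepted, Rejected, Rejected, Rejected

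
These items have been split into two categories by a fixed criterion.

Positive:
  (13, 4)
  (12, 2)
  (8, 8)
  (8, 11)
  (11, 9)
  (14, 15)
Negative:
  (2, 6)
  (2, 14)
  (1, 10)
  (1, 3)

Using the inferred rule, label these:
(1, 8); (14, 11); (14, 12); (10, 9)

Negative, Positive, Positive, Positive

'Positive' ⟺ first ≥ 3.
(1, 8) — first 1, hence Negative. (14, 11) — first 14, hence Positive. (14, 12) — first 14, hence Positive. (10, 9) — first 10, hence Positive.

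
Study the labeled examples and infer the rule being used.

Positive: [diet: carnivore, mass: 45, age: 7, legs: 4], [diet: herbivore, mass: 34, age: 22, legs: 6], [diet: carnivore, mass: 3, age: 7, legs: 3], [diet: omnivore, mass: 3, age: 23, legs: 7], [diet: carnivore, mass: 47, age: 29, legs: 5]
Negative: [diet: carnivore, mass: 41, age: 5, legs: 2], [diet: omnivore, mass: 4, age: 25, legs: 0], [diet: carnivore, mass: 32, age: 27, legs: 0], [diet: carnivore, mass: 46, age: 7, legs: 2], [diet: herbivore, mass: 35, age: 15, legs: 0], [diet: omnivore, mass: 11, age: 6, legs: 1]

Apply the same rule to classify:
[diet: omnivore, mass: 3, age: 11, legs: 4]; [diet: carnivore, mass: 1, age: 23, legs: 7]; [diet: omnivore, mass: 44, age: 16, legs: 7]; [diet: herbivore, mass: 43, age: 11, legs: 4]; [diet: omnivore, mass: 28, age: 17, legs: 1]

Positive, Positive, Positive, Positive, Negative

The rule appears to be: legs ≥ 3.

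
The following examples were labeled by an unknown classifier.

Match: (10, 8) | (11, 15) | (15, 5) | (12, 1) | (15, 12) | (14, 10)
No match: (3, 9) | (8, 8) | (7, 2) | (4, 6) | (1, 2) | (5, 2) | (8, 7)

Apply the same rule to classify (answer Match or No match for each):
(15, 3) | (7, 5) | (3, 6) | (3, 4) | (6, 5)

The common property of the 'Match' items is: first ≥ 9. No 'No match' item has it.
(15, 3) → first 15 → Match.
(7, 5) → first 7 → No match.
(3, 6) → first 3 → No match.
(3, 4) → first 3 → No match.
(6, 5) → first 6 → No match.

Match, No match, No match, No match, No match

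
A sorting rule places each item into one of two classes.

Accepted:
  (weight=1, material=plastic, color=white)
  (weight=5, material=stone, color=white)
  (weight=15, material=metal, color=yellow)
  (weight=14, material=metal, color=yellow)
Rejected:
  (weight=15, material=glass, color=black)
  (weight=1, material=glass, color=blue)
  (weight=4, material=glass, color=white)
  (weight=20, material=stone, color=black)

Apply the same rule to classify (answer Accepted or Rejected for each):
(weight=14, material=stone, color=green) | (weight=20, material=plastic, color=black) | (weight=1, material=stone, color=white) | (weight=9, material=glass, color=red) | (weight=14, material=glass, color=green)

The distinguishing property — material is not glass AND weight ≤ 15 — holds for all the 'Accepted' cases and none of the 'Rejected' cases.
(weight=14, material=stone, color=green) — material is stone, weight = 14, hence Accepted.
(weight=20, material=plastic, color=black) — material is plastic, weight = 20, hence Rejected.
(weight=1, material=stone, color=white) — material is stone, weight = 1, hence Accepted.
(weight=9, material=glass, color=red) — material is glass, weight = 9, hence Rejected.
(weight=14, material=glass, color=green) — material is glass, weight = 14, hence Rejected.

Accepted, Rejected, Accepted, Rejected, Rejected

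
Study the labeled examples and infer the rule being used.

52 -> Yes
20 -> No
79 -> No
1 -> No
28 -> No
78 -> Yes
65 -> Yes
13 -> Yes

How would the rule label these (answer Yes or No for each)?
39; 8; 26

Looking at the examples, the only property every 'Yes' case has and every 'No' case lacks is: multiple of 13.
39: 39 = 13·3 — passes, so Yes.
8: 8 = 13·0 + 8 — lacks this property, so No.
26: 26 = 13·2 — passes, so Yes.

Yes, No, Yes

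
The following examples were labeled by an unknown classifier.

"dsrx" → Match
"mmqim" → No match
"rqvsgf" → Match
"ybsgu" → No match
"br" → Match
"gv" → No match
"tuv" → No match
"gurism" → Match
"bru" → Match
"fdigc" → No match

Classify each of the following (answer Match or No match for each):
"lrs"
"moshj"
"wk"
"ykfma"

The simplest hypothesis consistent with all the labels is: contains 'r'.
"lrs": has 'r' — satisfies this, so Match.
"moshj": no 'r' — doesn't qualify, so No match.
"wk": no 'r' — doesn't qualify, so No match.
"ykfma": no 'r' — doesn't qualify, so No match.

Match, No match, No match, No match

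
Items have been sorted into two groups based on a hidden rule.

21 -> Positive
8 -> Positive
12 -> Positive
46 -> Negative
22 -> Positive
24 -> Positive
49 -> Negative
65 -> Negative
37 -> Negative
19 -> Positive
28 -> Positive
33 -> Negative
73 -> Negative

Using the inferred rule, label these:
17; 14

Positive, Positive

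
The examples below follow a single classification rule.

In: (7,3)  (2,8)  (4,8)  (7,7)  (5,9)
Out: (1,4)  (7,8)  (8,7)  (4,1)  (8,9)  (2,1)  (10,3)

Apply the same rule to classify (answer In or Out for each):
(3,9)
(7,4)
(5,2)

In, Out, Out

The pattern is that an item is 'In' exactly when: sum is even.
(3,9) — 3+9 = 12, hence In. (7,4) — 7+4 = 11, hence Out. (5,2) — 5+2 = 7, hence Out.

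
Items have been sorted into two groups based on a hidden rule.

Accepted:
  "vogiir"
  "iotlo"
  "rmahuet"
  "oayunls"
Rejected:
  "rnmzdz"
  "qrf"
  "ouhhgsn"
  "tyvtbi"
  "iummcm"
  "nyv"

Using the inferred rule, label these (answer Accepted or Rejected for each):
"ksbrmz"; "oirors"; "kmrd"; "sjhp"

The simplest hypothesis consistent with all the labels is: has ≥ 3 vowels.
"ksbrmz" — 0 vowels, hence Rejected.
"oirors" — 3 vowels, hence Accepted.
"kmrd" — 0 vowels, hence Rejected.
"sjhp" — 0 vowels, hence Rejected.

Rejected, Accepted, Rejected, Rejected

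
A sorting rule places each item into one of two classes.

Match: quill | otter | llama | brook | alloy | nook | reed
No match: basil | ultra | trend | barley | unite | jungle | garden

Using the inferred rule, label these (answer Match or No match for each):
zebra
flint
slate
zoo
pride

The rule appears to be: has a double letter.
zebra — no doubled letter, hence No match. flint — no doubled letter, hence No match. slate — no doubled letter, hence No match. zoo — 'oo' doubled, hence Match. pride — no doubled letter, hence No match.

No match, No match, No match, Match, No match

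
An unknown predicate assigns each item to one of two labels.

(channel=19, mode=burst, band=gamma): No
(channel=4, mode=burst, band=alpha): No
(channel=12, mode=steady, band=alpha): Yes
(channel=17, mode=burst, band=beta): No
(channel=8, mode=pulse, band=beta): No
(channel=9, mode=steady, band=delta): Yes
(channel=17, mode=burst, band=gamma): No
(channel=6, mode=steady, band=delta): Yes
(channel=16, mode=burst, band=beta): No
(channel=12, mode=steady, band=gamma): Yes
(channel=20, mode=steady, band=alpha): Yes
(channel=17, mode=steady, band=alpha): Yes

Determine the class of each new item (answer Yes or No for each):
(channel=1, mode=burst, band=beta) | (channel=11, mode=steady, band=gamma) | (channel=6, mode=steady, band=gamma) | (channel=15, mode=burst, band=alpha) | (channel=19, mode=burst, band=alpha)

Comparing the two groups points to one rule — mode is steady.
(channel=1, mode=burst, band=beta): mode is burst, doesn't match → No. (channel=11, mode=steady, band=gamma): mode is steady, passes → Yes. (channel=6, mode=steady, band=gamma): mode is steady, passes → Yes. (channel=15, mode=burst, band=alpha): mode is burst, doesn't match → No. (channel=19, mode=burst, band=alpha): mode is burst, doesn't match → No.

No, Yes, Yes, No, No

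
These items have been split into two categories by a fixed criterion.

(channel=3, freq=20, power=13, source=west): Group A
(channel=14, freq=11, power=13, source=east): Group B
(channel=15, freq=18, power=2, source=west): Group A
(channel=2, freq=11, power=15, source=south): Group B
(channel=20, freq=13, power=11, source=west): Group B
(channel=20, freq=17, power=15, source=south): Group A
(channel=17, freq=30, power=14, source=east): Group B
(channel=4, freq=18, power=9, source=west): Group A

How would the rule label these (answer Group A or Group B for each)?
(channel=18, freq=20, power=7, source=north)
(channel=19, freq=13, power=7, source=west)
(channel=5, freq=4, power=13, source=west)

Group A, Group B, Group B

The distinguishing property — freq ≥ 17 AND freq ≤ 20 — holds for all the 'Group A' cases and none of the 'Group B' cases.
(channel=18, freq=20, power=7, source=north): Group A (freq = 20).
(channel=19, freq=13, power=7, source=west): Group B (freq = 13).
(channel=5, freq=4, power=13, source=west): Group B (freq = 4).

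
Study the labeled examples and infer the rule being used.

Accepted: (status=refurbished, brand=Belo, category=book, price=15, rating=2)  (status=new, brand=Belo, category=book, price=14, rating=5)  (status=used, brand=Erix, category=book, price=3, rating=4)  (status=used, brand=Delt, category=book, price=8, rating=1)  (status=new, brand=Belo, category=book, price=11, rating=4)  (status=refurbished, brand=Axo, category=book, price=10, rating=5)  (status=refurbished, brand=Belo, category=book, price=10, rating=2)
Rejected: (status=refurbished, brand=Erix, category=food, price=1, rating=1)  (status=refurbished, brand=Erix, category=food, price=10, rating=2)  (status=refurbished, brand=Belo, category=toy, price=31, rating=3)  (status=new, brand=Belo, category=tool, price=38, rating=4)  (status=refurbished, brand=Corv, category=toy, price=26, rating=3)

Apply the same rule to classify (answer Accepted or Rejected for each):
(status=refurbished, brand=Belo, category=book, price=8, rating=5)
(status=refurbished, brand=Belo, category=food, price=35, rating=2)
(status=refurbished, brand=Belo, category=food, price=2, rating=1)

One predicate separates the groups cleanly: category is book.
(status=refurbished, brand=Belo, category=book, price=8, rating=5): category is book, qualifies → Accepted. (status=refurbished, brand=Belo, category=food, price=35, rating=2): category is food, does not fit → Rejected. (status=refurbished, brand=Belo, category=food, price=2, rating=1): category is food, does not fit → Rejected.

Accepted, Rejected, Rejected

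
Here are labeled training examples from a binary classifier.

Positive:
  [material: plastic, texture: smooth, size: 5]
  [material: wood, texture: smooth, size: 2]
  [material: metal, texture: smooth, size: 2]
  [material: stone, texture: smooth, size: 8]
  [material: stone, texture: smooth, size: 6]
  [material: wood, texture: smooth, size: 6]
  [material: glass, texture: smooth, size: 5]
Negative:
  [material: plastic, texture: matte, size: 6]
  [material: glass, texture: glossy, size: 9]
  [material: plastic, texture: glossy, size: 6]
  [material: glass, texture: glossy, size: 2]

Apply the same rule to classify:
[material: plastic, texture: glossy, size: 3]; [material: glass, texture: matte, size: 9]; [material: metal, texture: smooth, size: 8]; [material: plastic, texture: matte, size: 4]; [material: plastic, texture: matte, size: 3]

Negative, Negative, Positive, Negative, Negative

The pattern is that an item is 'Positive' exactly when: texture is smooth.
Negative: [material: plastic, texture: glossy, size: 3], since texture is glossy. Negative: [material: glass, texture: matte, size: 9], since texture is matte. Positive: [material: metal, texture: smooth, size: 8], since texture is smooth. Negative: [material: plastic, texture: matte, size: 4], since texture is matte. Negative: [material: plastic, texture: matte, size: 3], since texture is matte.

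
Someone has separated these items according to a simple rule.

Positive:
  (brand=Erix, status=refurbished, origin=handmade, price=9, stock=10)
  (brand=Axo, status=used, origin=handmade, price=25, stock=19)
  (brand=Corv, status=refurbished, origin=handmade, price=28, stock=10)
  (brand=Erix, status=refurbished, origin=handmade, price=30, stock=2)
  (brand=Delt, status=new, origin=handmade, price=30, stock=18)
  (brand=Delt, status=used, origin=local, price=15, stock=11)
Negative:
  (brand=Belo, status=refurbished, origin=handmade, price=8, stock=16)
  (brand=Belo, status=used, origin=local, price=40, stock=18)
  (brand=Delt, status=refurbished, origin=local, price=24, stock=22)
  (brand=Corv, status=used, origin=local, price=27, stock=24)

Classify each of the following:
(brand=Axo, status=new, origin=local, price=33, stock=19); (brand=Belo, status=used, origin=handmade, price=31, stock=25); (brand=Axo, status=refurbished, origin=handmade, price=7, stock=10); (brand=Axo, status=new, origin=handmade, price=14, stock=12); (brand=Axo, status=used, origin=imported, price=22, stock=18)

Positive, Negative, Positive, Positive, Positive

A rule that fits every label: brand is not Belo AND stock ≤ 19 — true of each 'Positive' example, false of each 'Negative' one.
(brand=Axo, status=new, origin=local, price=33, stock=19): brand is Axo, stock = 19 — fits, so Positive. (brand=Belo, status=used, origin=handmade, price=31, stock=25): brand is Belo, stock = 25 — does not satisfy this, so Negative. (brand=Axo, status=refurbished, origin=handmade, price=7, stock=10): brand is Axo, stock = 10 — fits, so Positive. (brand=Axo, status=new, origin=handmade, price=14, stock=12): brand is Axo, stock = 12 — fits, so Positive. (brand=Axo, status=used, origin=imported, price=22, stock=18): brand is Axo, stock = 18 — fits, so Positive.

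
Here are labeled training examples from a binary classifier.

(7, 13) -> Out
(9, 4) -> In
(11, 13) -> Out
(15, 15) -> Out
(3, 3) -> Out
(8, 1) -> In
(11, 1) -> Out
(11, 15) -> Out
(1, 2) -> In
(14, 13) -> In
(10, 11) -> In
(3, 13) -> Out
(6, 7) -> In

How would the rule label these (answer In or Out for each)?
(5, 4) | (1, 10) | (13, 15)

In, In, Out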